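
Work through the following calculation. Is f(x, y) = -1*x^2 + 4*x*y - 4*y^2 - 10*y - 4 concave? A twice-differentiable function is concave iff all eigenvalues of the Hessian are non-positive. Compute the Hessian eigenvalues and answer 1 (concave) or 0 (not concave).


The Hessian of f(x,y) = -1*x^2 + 4*x*y - 4*y^2 - 10*y - 4 is:
H = [[-2, 4], [4, -8]]
Trace = -2 - 8 = -10
Determinant = -2*-8 - (4)^2 = 0
Discriminant = (-10)^2 - 4*0 = 100.0
Eigenvalues: lambda_1 = -10.0, lambda_2 = 0.0
The function is concave.

1


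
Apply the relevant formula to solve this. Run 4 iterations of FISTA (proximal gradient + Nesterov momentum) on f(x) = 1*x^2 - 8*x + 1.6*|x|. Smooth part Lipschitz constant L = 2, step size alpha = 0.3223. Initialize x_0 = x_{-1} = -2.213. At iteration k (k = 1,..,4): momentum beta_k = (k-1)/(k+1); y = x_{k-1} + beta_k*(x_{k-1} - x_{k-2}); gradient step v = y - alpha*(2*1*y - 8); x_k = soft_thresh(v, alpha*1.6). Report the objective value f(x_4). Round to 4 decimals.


FISTA on f(x) = 1*x^2 - 8*x + 1.6*|x|
L = 2, alpha = 0.3223
Iteration 1: beta = 0.0, y = -2.213 + 0.0*(-2.213 + 2.213) = -2.213
  grad(y) = -12.426, v = y - alpha*grad = 1.7919
  prox(v) = soft_thresh(1.7919, 0.5157) = 1.2762
Iteration 2: beta = 0.3333, y = 1.2762 + 0.3333*(1.2762 + 2.213) = 2.4393
  grad(y) = -3.1214, v = y - alpha*grad = 3.4453
  prox(v) = soft_thresh(3.4453, 0.5157) = 2.9296
Iteration 3: beta = 0.5, y = 2.9296 + 0.5*(2.9296 - 1.2762) = 3.7564
  grad(y) = -0.4873, v = y - alpha*grad = 3.9134
  prox(v) = soft_thresh(3.9134, 0.5157) = 3.3977
Iteration 4: beta = 0.6, y = 3.3977 + 0.6*(3.3977 - 2.9296) = 3.6786
  grad(y) = -0.6428, v = y - alpha*grad = 3.8858
  prox(v) = soft_thresh(3.8858, 0.5157) = 3.3701
f(x_4) = 1*3.3701^2 - 8*3.3701 + 1.6*|3.3701| = -10.2111


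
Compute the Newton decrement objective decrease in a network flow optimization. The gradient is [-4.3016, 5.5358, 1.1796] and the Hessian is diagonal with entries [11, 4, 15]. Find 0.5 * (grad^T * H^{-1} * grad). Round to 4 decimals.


Step 1: H is diagonal, so H^(-1) * g = [-0.3911, 1.384, 0.0786].
Step 2: g^T H^(-1) g = sum_i g_i^2 / H_ii
  = (-4.3016)^2/11 + (5.5358)^2/4 + (1.1796)^2/15
  = 1.6822 + 7.6613 + 0.0928 = 9.4362
Step 3: Objective decrease = 0.5 * g^T H^(-1) g = 4.7181


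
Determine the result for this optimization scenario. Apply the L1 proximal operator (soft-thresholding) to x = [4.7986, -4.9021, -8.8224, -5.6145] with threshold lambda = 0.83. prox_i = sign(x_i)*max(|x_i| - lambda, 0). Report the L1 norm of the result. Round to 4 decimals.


Soft-thresholding with lambda = 0.83:
prox(4.7986) = sign(4.7986)*max(|4.7986| - 0.83, 0) = 3.9686
prox(-4.9021) = sign(-4.9021)*max(|-4.9021| - 0.83, 0) = -4.0721
prox(-8.8224) = sign(-8.8224)*max(|-8.8224| - 0.83, 0) = -7.9924
prox(-5.6145) = sign(-5.6145)*max(|-5.6145| - 0.83, 0) = -4.7845
prox(x) = [3.9686, -4.0721, -7.9924, -4.7845]
||prox(x)||_1 = 3.9686 + 4.0721 + 7.9924 + 4.7845 = 20.8176


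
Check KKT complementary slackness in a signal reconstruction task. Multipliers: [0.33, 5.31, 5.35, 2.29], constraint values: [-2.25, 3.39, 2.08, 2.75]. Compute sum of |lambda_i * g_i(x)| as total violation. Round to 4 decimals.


KKT complementary slackness check:
lambda_1 * g_1 = 0.33 * -2.25 = -0.7425
lambda_2 * g_2 = 5.31 * 3.39 = 18.0009
lambda_3 * g_3 = 5.35 * 2.08 = 11.128
lambda_4 * g_4 = 2.29 * 2.75 = 6.2975
Total violation = 0.7425 + 18.0009 + 11.128 + 6.2975 = 36.1689


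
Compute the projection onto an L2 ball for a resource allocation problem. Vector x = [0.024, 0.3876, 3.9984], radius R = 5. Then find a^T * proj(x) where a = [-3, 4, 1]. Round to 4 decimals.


Step 1: Compute ||x|| (intermediates to 6 decimals).
||x|| = sqrt(0.024^2 + 0.3876^2 + 3.9984^2) = 4.017214
Step 2: Project.
Since ||x|| <= R, proj = x (no scaling needed).
proj(x) = [0.024, 0.3876, 3.9984]
Step 3: Dot product.
a^T * proj(x) = -3*0.024 + 4*0.3876 + 1*3.9984 = 5.4768


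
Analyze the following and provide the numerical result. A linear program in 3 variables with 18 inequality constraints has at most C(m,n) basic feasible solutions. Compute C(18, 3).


Each vertex corresponds to some choice of n active constraints out of m, so the number of vertices is at most C(m, n) = m! / (n!(m-n)!).
m = 18, n = 3
Numerator: 18 * 17 * 16
Denominator: 3! = 6
C(18, 3) = 816


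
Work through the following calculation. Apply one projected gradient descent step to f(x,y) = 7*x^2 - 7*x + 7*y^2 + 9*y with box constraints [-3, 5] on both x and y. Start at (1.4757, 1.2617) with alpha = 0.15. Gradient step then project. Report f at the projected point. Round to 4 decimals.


Step 1: Compute gradient at (1.4757, 1.2617).
grad_x = 2*7*1.4757 - 7 = 13.6598
grad_y = 2*7*1.2617 + 9 = 26.6638
Step 2: Gradient step.
x_raw = 1.4757 - 0.15*13.6598 = -0.5733
y_raw = 1.2617 - 0.15*26.6638 = -2.7379
Step 3: Project onto [-3, 5].
x_proj = clip(-0.5733) = -0.5733
y_proj = clip(-2.7379) = -2.7379
Step 4: Evaluate f.
f(-0.5733, -2.7379) = 34.1441


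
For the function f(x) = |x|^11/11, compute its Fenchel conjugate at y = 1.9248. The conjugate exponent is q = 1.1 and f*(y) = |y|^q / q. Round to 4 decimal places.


The conjugate exponent q satisfies 1/p + 1/q = 1.
p = 11, so q = 11/(11 - 1) = 1.1
|y|^q = 1.9248^1.1 = 2.0551
f*(1.9248) = 2.0551 / 1.1 = 1.8682


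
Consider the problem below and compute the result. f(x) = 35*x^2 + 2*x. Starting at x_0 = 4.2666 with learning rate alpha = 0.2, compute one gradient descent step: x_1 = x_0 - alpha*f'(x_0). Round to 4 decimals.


We compute the gradient at x_0 and apply the update.
f'(x) = 70*x + 2
f'(4.2666) = 70*4.2666 + 2 = 300.662
x_1 = 4.2666 - 0.2*300.662 = -55.8658


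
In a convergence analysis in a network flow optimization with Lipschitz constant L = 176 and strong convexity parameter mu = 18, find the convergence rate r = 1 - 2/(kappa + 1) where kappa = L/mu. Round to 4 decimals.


Step 1: Compute the condition number.
kappa = L/mu = 176/18 = 9.7778
Step 2: Compute the convergence rate.
r = 1 - 2/(kappa + 1) = 1 - 2*mu/(L + mu) = (L - mu)/(L + mu) = 158/194 = 0.8144


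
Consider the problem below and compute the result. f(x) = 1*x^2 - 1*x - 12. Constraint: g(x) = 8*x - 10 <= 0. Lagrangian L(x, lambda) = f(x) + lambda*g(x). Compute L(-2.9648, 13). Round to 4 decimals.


Step 1: Evaluate f(x).
f(-2.9648) = 1*(-2.9648)^2 - 1*(-2.9648) - 12 = -0.2452
Step 2: Evaluate g(x).
g(-2.9648) = 8*-2.9648 - 10 = -33.7184
Step 3: Compute Lagrangian.
L = -0.2452 + 13*-33.7184 = -438.5844


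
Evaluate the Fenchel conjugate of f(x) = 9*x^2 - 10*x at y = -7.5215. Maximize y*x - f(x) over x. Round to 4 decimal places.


f*(y) = sup_x {y*x - a*x^2 - b*x} = sup_x {(y-b)*x - a*x^2}
FOC: (y - b) - 2a*x = 0 => x* = (y - b)/(2a)
x* = (-7.5215 + 10)/(2*9) = 0.1377
f*(-7.5215) = (y-b)^2/(4a) = (-7.5215 + 10)^2/(4*9)
= 6.143/36 = 0.1706


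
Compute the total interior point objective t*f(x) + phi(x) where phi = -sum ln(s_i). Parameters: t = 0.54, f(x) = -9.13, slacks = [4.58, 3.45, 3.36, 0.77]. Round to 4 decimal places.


Step 1: Compute log-barrier.
ln values: [1.5217, 1.2384, 1.2119, -0.2614]
phi = -(1.5217 + 1.2384 + 1.2119 - 0.2614) = -3.7106
Step 2: Compute augmented objective.
t*f(x) = 0.54*-9.13 = -4.9302
Total = -4.9302 - 3.7106 = -8.6408


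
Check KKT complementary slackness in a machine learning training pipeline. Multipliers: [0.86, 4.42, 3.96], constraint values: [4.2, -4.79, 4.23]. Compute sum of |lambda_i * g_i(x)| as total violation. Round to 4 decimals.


KKT complementary slackness check:
lambda_1 * g_1 = 0.86 * 4.2 = 3.612
lambda_2 * g_2 = 4.42 * -4.79 = -21.1718
lambda_3 * g_3 = 3.96 * 4.23 = 16.7508
Total violation = 3.612 + 21.1718 + 16.7508 = 41.5346


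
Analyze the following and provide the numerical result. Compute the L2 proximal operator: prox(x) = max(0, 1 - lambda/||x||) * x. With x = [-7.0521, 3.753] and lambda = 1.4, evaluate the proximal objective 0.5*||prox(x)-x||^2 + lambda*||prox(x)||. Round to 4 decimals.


Step 1: Compute ||x||.
||x|| = 7.9886
Step 2: Compute scaling factor.
scale = max(0, 1 - 1.4/7.9886) = 0.8247
Step 3: prox(x) = [-5.8162, 3.0953]
||prox(x)|| = 6.5886
Step 4: Proximal objective.
0.5*||prox-x||^2 = 0.98
lambda*||prox|| = 9.224
Total = 10.204


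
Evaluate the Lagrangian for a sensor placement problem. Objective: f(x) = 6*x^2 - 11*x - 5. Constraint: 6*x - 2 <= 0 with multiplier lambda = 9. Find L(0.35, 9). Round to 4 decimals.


Step 1: Evaluate f(x).
f(0.35) = 6*0.35^2 - 11*0.35 - 5 = -8.115
Step 2: Evaluate g(x).
g(0.35) = 6*0.35 - 2 = 0.1
Step 3: Compute Lagrangian.
L = -8.115 + 9*0.1 = -7.215


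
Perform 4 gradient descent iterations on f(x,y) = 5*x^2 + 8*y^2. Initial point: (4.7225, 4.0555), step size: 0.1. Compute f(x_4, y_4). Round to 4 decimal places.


Gradient descent on f(x,y) = 5*x^2 + 8*y^2.
Starting point: (4.7225, 4.0555), alpha = 0.1
Step 1: grad_x = 2*5*4.7225 = 47.225, grad_y = 2*8*4.0555 = 64.888
  x_1 = 4.7225 - 0.1*47.225 = 0.0
  y_1 = 4.0555 - 0.1*64.888 = -2.4333
Step 2: grad_x = 2*5*0.0 = 0.0, grad_y = 2*8*-2.4333 = -38.9328
  x_2 = 0.0 - 0.1*0.0 = 0.0
  y_2 = -2.4333 - 0.1*-38.9328 = 1.46
Step 3: grad_x = 2*5*0.0 = 0.0, grad_y = 2*8*1.46 = 23.3597
  x_3 = 0.0 - 0.1*0.0 = 0.0
  y_3 = 1.46 - 0.1*23.3597 = -0.876
Step 4: grad_x = 2*5*0.0 = 0.0, grad_y = 2*8*-0.876 = -14.0158
  x_4 = 0.0 - 0.1*0.0 = 0.0
  y_4 = -0.876 - 0.1*-14.0158 = 0.5256
f(0.0, 0.5256) = 5*0.0^2 + 8*0.5256^2 = 2.21


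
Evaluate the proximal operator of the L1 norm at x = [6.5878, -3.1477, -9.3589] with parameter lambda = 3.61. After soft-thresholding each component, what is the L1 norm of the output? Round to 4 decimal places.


Soft-thresholding with lambda = 3.61:
prox(6.5878) = sign(6.5878)*max(|6.5878| - 3.61, 0) = 2.9778
prox(-3.1477) = sign(-3.1477)*max(|-3.1477| - 3.61, 0) = 0.0
prox(-9.3589) = sign(-9.3589)*max(|-9.3589| - 3.61, 0) = -5.7489
prox(x) = [2.9778, 0.0, -5.7489]
||prox(x)||_1 = 2.9778 + 0.0 + 5.7489 = 8.7267


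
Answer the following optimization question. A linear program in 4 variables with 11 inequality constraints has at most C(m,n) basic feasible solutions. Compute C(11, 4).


Each vertex corresponds to some choice of n active constraints out of m, so the number of vertices is at most C(m, n) = m! / (n!(m-n)!).
m = 11, n = 4
Numerator: 11 * 10 * 9 * 8
Denominator: 4! = 24
C(11, 4) = 330


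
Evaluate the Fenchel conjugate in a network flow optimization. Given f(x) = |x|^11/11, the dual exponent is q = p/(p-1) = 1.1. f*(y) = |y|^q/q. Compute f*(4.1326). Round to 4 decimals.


The conjugate exponent q satisfies 1/p + 1/q = 1.
p = 11, so q = 11/(11 - 1) = 1.1
|y|^q = 4.1326^1.1 = 4.7626
f*(4.1326) = 4.7626 / 1.1 = 4.3297


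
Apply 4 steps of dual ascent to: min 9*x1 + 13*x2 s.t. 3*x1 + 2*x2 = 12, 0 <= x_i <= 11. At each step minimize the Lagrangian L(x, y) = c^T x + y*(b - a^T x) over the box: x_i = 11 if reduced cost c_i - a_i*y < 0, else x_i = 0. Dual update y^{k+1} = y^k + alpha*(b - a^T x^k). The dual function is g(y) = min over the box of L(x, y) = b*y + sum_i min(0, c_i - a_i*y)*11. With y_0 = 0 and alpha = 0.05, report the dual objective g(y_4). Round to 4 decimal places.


Dual ascent for LP: min 9*x1 + 13*x2, 3*x1 + 2*x2 = 12, 0 <= x_i <= 11
Step 1: y^k = 0.0, reduced costs: (9.0, 13.0)
  x^k = (0.0, 0.0), subgradient = b - a^T x = 12.0
  y^{k+1} = 0.0 + 0.05*12.0 = 0.6
Step 2: y^k = 0.6, reduced costs: (7.2, 11.8)
  x^k = (0.0, 0.0), subgradient = b - a^T x = 12.0
  y^{k+1} = 0.6 + 0.05*12.0 = 1.2
Step 3: y^k = 1.2, reduced costs: (5.4, 10.6)
  x^k = (0.0, 0.0), subgradient = b - a^T x = 12.0
  y^{k+1} = 1.2 + 0.05*12.0 = 1.8
Step 4: y^k = 1.8, reduced costs: (3.6, 9.4)
  x^k = (0.0, 0.0), subgradient = b - a^T x = 12.0
  y^{k+1} = 1.8 + 0.05*12.0 = 2.4
Dual objective at y_4 = 2.4: reduced costs (1.8, 8.2), box minimizer x = (0.0, 0.0)
g(y_4) = b*y + (c1 - a1*y)*x1 + (c2 - a2*y)*x2 = 12*2.4 + 1.8*0.0 + 8.2*0.0 = 28.8 + 0.0 + 0.0 = 28.8


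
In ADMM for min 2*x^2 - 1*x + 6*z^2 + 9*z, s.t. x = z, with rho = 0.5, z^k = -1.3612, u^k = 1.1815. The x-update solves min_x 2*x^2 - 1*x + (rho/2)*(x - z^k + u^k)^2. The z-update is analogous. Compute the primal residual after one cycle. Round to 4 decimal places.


ADMM iteration with rho = 0.5, z^k = -1.3612, u^k = 1.1815
Step 1: x-update.
Minimize 2*x^2 - 1*x + (0.5/2)*(x + 1.3612 + 1.1815)^2
FOC: (2*2 + 0.5)*x = 1 + 0.5*(-1.3612 - 1.1815)
x^{k+1} = -0.0603
Step 2: z-update.
Minimize 6*z^2 + 9*z + (0.5/2)*(-0.0603 - z + 1.1815)^2
FOC: (2*6 + 0.5)*z = -9 + 0.5*(-0.0603 + 1.1815)
z^{k+1} = -0.6752
Step 3: u-update.
u^{k+1} = 1.1815 - 0.0603 + 0.6752 = 1.7964
Step 4: Primal residual = |-0.0603 + 0.6752| = 0.6149


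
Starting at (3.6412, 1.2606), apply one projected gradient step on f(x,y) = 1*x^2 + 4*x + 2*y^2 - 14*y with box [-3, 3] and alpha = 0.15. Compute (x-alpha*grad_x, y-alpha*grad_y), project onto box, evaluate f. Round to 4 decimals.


Step 1: Compute gradient at (3.6412, 1.2606).
grad_x = 2*1*3.6412 + 4 = 11.2824
grad_y = 2*2*1.2606 - 14 = -8.9576
Step 2: Gradient step.
x_raw = 3.6412 - 0.15*11.2824 = 1.9488
y_raw = 1.2606 - 0.15*-8.9576 = 2.6042
Step 3: Project onto [-3, 3].
x_proj = clip(1.9488) = 1.9488
y_proj = clip(2.6042) = 2.6042
Step 4: Evaluate f.
f(1.9488, 2.6042) = -11.3019


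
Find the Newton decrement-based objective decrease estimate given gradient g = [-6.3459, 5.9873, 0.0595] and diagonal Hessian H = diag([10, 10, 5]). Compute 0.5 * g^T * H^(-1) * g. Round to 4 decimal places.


Step 1: H is diagonal, so H^(-1) * g = [-0.6346, 0.5987, 0.0119].
Step 2: g^T H^(-1) g = sum_i g_i^2 / H_ii
  = (-6.3459)^2/10 + (5.9873)^2/10 + (0.0595)^2/5
  = 4.027 + 3.5848 + 0.0007 = 7.6125
Step 3: Objective decrease = 0.5 * g^T H^(-1) g = 3.8063


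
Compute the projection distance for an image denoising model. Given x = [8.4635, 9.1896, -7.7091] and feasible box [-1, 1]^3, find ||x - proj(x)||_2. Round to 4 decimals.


Project each component onto [-1, 1].
clip(8.4635) = 1.0, clip(9.1896) = 1.0, clip(-7.7091) = -1.0
Projection = [1.0, 1.0, -1.0]
Squared diffs: [55.7038, 67.0695, 45.012]
Distance = sqrt(167.7853) = 12.9532


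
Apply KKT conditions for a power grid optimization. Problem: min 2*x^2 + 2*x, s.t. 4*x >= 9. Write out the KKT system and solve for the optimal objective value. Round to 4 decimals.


Step 1: Try lambda = 0 (constraint inactive).
x_unc = -2/(2*2) = -0.5
Check: 4*-0.5 = -2.0 < 9 -- violated!
Step 2: Constraint must be active: 4*x = 9
x* = 9/4 = 2.25
lambda = (2*2*2.25 + 2)/4 = 2.75
Step 3: Compute optimal value.
f(x*) = 2*2.25^2 + 2*2.25 = 14.625


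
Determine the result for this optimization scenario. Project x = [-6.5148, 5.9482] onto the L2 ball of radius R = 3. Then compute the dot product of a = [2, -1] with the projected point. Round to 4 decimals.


Step 1: Compute ||x|| (intermediates to 6 decimals).
||x|| = sqrt((-6.5148)^2 + 5.9482^2) = 8.821774
Step 2: Project.
Since ||x|| > R, scale = R/||x|| = 3/8.821774 = 0.340068, proj(x) = scale * x
proj(x) = [-2.215475, 2.022792]
Step 3: Dot product.
a^T * proj(x) = 2*(-2.215475) - 1*2.022792 = -6.4537


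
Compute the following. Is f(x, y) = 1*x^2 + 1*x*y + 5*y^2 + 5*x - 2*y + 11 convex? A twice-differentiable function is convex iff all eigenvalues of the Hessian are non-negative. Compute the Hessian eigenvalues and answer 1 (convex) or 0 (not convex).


The Hessian of f(x,y) = 1*x^2 + 1*x*y + 5*y^2 + 5*x - 2*y + 11 is:
H = [[2, 1], [1, 10]]
Trace = 2 + 10 = 12
Determinant = 2*10 - (1)^2 = 19
Discriminant = (12)^2 - 4*19 = 68.0
Eigenvalues: lambda_1 = 1.8769, lambda_2 = 10.1231
The function is convex.

1


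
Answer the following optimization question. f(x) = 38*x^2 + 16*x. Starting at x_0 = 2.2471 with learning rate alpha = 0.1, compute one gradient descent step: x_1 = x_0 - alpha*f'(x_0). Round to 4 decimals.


We compute the gradient at x_0 and apply the update.
f'(x) = 76*x + 16
f'(2.2471) = 76*2.2471 + 16 = 186.7796
x_1 = 2.2471 - 0.1*186.7796 = -16.4309


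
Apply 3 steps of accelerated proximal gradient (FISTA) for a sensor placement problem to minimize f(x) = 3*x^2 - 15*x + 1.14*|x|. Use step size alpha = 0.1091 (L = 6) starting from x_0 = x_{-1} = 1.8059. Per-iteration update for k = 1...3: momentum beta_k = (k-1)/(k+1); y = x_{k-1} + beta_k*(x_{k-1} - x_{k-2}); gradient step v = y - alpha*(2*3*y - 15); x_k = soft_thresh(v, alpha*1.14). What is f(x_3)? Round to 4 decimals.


FISTA on f(x) = 3*x^2 - 15*x + 1.14*|x|
L = 6, alpha = 0.1091
Iteration 1: beta = 0.0, y = 1.8059 + 0.0*(1.8059 - 1.8059) = 1.8059
  grad(y) = -4.1646, v = y - alpha*grad = 2.2603
  prox(v) = soft_thresh(2.2603, 0.1244) = 2.1359
Iteration 2: beta = 0.3333, y = 2.1359 + 0.3333*(2.1359 - 1.8059) = 2.2459
  grad(y) = -1.5247, v = y - alpha*grad = 2.4122
  prox(v) = soft_thresh(2.4122, 0.1244) = 2.2879
Iteration 3: beta = 0.5, y = 2.2879 + 0.5*(2.2879 - 2.1359) = 2.3638
  grad(y) = -0.817, v = y - alpha*grad = 2.453
  prox(v) = soft_thresh(2.453, 0.1244) = 2.3286
f(x_3) = 3*2.3286^2 - 15*2.3286 + 1.14*|2.3286| = -16.0073


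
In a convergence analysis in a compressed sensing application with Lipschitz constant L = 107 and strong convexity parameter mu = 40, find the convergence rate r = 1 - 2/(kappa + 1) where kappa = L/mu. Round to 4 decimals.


Step 1: Compute the condition number.
kappa = L/mu = 107/40 = 2.675
Step 2: Compute the convergence rate.
r = 1 - 2/(kappa + 1) = 1 - 2*mu/(L + mu) = (L - mu)/(L + mu) = 67/147 = 0.4558


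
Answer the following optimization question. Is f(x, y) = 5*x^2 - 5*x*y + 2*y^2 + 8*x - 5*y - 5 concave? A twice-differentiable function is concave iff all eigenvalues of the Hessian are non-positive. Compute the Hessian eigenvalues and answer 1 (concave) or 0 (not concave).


The Hessian of f(x,y) = 5*x^2 - 5*x*y + 2*y^2 + 8*x - 5*y - 5 is:
H = [[10, -5], [-5, 4]]
Trace = 10 + 4 = 14
Determinant = 10*4 - (-5)^2 = 15
Discriminant = (14)^2 - 4*15 = 136.0
Eigenvalues: lambda_1 = 1.169, lambda_2 = 12.831
The function is not concave.

0


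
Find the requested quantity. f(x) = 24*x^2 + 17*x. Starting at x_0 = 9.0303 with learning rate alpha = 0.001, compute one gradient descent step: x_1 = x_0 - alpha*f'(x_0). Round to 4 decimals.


We compute the gradient at x_0 and apply the update.
f'(x) = 48*x + 17
f'(9.0303) = 48*9.0303 + 17 = 450.4544
x_1 = 9.0303 - 0.001*450.4544 = 8.5798


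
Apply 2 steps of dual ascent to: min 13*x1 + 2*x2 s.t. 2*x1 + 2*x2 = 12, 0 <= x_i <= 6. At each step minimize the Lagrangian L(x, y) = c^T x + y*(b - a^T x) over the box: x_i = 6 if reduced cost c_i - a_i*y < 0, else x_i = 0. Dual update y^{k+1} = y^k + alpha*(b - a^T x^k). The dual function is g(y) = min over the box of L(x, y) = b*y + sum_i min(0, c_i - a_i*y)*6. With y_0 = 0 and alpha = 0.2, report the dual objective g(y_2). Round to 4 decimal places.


Dual ascent for LP: min 13*x1 + 2*x2, 2*x1 + 2*x2 = 12, 0 <= x_i <= 6
Step 1: y^k = 0.0, reduced costs: (13.0, 2.0)
  x^k = (0.0, 0.0), subgradient = b - a^T x = 12.0
  y^{k+1} = 0.0 + 0.2*12.0 = 2.4
Step 2: y^k = 2.4, reduced costs: (8.2, -2.8)
  x^k = (0.0, 6.0), subgradient = b - a^T x = 0.0
  y^{k+1} = 2.4 + 0.2*0.0 = 2.4
Dual objective at y_2 = 2.4: reduced costs (8.2, -2.8), box minimizer x = (0.0, 6.0)
g(y_2) = b*y + (c1 - a1*y)*x1 + (c2 - a2*y)*x2 = 12*2.4 + 8.2*0.0 + (-2.8)*6.0 = 28.8 + 0.0 - 16.8 = 12.0


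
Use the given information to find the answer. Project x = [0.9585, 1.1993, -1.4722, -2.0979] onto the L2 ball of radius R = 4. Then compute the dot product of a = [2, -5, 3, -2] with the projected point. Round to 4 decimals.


Step 1: Compute ||x|| (intermediates to 6 decimals).
||x|| = sqrt(0.9585^2 + 1.1993^2 + (-1.4722)^2 + (-2.0979)^2) = 2.987574
Step 2: Project.
Since ||x|| <= R, proj = x (no scaling needed).
proj(x) = [0.9585, 1.1993, -1.4722, -2.0979]
Step 3: Dot product.
a^T * proj(x) = 2*0.9585 - 5*1.1993 + 3*(-1.4722) - 2*(-2.0979) = -4.3003


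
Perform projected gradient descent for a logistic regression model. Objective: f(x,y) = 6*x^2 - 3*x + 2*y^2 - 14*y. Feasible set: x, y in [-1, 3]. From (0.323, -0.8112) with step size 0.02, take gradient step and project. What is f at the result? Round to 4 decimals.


Step 1: Compute gradient at (0.323, -0.8112).
grad_x = 2*6*0.323 - 3 = 0.876
grad_y = 2*2*-0.8112 - 14 = -17.2448
Step 2: Gradient step.
x_raw = 0.323 - 0.02*0.876 = 0.3055
y_raw = -0.8112 - 0.02*-17.2448 = -0.4663
Step 3: Project onto [-1, 3].
x_proj = clip(0.3055) = 0.3055
y_proj = clip(-0.4663) = -0.4663
Step 4: Evaluate f.
f(0.3055, -0.4663) = 6.6066


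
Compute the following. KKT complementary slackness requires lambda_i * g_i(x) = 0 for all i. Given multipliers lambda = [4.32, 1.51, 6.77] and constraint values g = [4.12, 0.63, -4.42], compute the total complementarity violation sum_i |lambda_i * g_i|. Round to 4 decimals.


KKT complementary slackness check:
lambda_1 * g_1 = 4.32 * 4.12 = 17.7984
lambda_2 * g_2 = 1.51 * 0.63 = 0.9513
lambda_3 * g_3 = 6.77 * -4.42 = -29.9234
Total violation = 17.7984 + 0.9513 + 29.9234 = 48.6731


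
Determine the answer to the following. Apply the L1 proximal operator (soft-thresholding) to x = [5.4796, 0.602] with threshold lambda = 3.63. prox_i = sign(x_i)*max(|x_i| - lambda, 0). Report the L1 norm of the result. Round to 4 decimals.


Soft-thresholding with lambda = 3.63:
prox(5.4796) = sign(5.4796)*max(|5.4796| - 3.63, 0) = 1.8496
prox(0.602) = sign(0.602)*max(|0.602| - 3.63, 0) = 0.0
prox(x) = [1.8496, 0.0]
||prox(x)||_1 = 1.8496 + 0.0 = 1.8496


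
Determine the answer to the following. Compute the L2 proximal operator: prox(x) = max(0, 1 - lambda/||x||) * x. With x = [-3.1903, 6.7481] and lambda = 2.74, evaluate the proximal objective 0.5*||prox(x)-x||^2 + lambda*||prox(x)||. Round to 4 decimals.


Step 1: Compute ||x||.
||x|| = 7.4642
Step 2: Compute scaling factor.
scale = max(0, 1 - 2.74/7.4642) = 0.6329
Step 3: prox(x) = [-2.0192, 4.271]
||prox(x)|| = 4.7242
Step 4: Proximal objective.
0.5*||prox-x||^2 = 3.7538
lambda*||prox|| = 12.9443
Total = 16.6982


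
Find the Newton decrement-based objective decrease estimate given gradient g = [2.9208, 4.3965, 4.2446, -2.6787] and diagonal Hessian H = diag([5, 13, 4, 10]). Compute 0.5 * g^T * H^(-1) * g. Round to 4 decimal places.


Step 1: H is diagonal, so H^(-1) * g = [0.5842, 0.3382, 1.0612, -0.2679].
Step 2: g^T H^(-1) g = sum_i g_i^2 / H_ii
  = (2.9208)^2/5 + (4.3965)^2/13 + (4.2446)^2/4 + (-2.6787)^2/10
  = 1.7062 + 1.4869 + 4.5042 + 0.7175 = 8.4148
Step 3: Objective decrease = 0.5 * g^T H^(-1) g = 4.2074


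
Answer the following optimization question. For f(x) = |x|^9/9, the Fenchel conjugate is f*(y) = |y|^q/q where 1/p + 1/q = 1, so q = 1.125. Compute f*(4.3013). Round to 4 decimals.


The conjugate exponent q satisfies 1/p + 1/q = 1.
p = 9, so q = 9/(9 - 1) = 1.125
|y|^q = 4.3013^1.125 = 5.1618
f*(4.3013) = 5.1618 / 1.125 = 4.5883


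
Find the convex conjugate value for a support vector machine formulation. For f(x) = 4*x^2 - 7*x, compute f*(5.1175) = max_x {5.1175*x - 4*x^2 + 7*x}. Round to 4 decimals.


f*(y) = sup_x {y*x - a*x^2 - b*x} = sup_x {(y-b)*x - a*x^2}
FOC: (y - b) - 2a*x = 0 => x* = (y - b)/(2a)
x* = (5.1175 + 7)/(2*4) = 1.5147
f*(5.1175) = (y-b)^2/(4a) = (5.1175 + 7)^2/(4*4)
= 146.8338/16 = 9.1771


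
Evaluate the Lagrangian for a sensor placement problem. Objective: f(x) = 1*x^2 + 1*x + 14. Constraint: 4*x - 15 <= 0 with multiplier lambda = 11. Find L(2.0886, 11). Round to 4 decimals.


Step 1: Evaluate f(x).
f(2.0886) = 1*2.0886^2 + 1*2.0886 + 14 = 20.4508
Step 2: Evaluate g(x).
g(2.0886) = 4*2.0886 - 15 = -6.6456
Step 3: Compute Lagrangian.
L = 20.4508 + 11*-6.6456 = -52.6508


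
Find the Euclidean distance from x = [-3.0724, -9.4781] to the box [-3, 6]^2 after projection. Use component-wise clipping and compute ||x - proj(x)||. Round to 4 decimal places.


Project each component onto [-3, 6].
clip(-3.0724) = -3.0, clip(-9.4781) = -3.0
Projection = [-3.0, -3.0]
Squared diffs: [0.0052, 41.9658]
Distance = sqrt(41.971) = 6.4785


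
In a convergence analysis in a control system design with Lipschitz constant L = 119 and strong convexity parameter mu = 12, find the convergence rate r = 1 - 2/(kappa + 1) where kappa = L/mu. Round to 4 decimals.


Step 1: Compute the condition number.
kappa = L/mu = 119/12 = 9.9167
Step 2: Compute the convergence rate.
r = 1 - 2/(kappa + 1) = 1 - 2*mu/(L + mu) = (L - mu)/(L + mu) = 107/131 = 0.8168


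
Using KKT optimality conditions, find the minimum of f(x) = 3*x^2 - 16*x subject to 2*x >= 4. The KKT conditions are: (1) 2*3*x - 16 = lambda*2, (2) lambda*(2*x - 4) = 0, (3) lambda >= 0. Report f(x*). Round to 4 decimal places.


Step 1: Try lambda = 0 (constraint inactive).
Stationarity: 2*3*x - 16 = 0
x* = 16/(2*3) = 8/3 = 2.6667 (rounded; the exact value 8/3 is used below)
Check constraint: 2*2.6667 = 5.3334 >= 4 -- satisfied.
Step 2: Compute optimal value.
f(x*) = 3*(8/3)^2 - 16*(8/3) = -21.3333


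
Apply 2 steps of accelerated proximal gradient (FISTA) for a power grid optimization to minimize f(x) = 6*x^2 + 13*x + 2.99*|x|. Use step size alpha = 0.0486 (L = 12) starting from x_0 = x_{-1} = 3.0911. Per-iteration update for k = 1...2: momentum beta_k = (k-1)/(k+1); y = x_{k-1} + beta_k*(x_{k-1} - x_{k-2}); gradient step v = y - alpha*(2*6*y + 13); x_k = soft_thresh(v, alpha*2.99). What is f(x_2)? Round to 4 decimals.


FISTA on f(x) = 6*x^2 + 13*x + 2.99*|x|
L = 12, alpha = 0.0486
Iteration 1: beta = 0.0, y = 3.0911 + 0.0*(3.0911 - 3.0911) = 3.0911
  grad(y) = 50.0932, v = y - alpha*grad = 0.6566
  prox(v) = soft_thresh(0.6566, 0.1453) = 0.5113
Iteration 2: beta = 0.3333, y = 0.5113 + 0.3333*(0.5113 - 3.0911) = -0.3487
  grad(y) = 8.8157, v = y - alpha*grad = -0.7771
  prox(v) = soft_thresh(-0.7771, 0.1453) = -0.6318
f(x_2) = 6*(-0.6318)^2 + 13*(-0.6318) + 2.99*|-0.6318| = -3.9293


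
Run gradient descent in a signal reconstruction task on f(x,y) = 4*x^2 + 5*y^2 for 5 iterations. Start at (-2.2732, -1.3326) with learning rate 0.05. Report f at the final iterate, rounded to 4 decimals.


Gradient descent on f(x,y) = 4*x^2 + 5*y^2.
Starting point: (-2.2732, -1.3326), alpha = 0.05
Step 1: grad_x = 2*4*-2.2732 = -18.1856, grad_y = 2*5*-1.3326 = -13.326
  x_1 = -2.2732 - 0.05*-18.1856 = -1.3639
  y_1 = -1.3326 - 0.05*-13.326 = -0.6663
Step 2: grad_x = 2*4*-1.3639 = -10.9114, grad_y = 2*5*-0.6663 = -6.663
  x_2 = -1.3639 - 0.05*-10.9114 = -0.8184
  y_2 = -0.6663 - 0.05*-6.663 = -0.3332
Step 3: grad_x = 2*4*-0.8184 = -6.5468, grad_y = 2*5*-0.3332 = -3.3315
  x_3 = -0.8184 - 0.05*-6.5468 = -0.491
  y_3 = -0.3332 - 0.05*-3.3315 = -0.1666
Step 4: grad_x = 2*4*-0.491 = -3.9281, grad_y = 2*5*-0.1666 = -1.6658
  x_4 = -0.491 - 0.05*-3.9281 = -0.2946
  y_4 = -0.1666 - 0.05*-1.6658 = -0.0833
Step 5: grad_x = 2*4*-0.2946 = -2.3569, grad_y = 2*5*-0.0833 = -0.8329
  x_5 = -0.2946 - 0.05*-2.3569 = -0.1768
  y_5 = -0.0833 - 0.05*-0.8329 = -0.0416
f(-0.1768, -0.0416) = 4*(-0.1768)^2 + 5*(-0.0416)^2 = 0.1337


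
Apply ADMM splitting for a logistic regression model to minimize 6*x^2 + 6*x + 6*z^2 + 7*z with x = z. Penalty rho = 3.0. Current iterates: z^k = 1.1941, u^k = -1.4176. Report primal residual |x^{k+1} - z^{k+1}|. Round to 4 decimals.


ADMM iteration with rho = 3.0, z^k = 1.1941, u^k = -1.4176
Step 1: x-update.
Minimize 6*x^2 + 6*x + (3.0/2)*(x - 1.1941 - 1.4176)^2
FOC: (2*6 + 3.0)*x = -6 + 3.0*(1.1941 + 1.4176)
x^{k+1} = 0.1223
Step 2: z-update.
Minimize 6*z^2 + 7*z + (3.0/2)*(0.1223 - z - 1.4176)^2
FOC: (2*6 + 3.0)*z = -7 + 3.0*(0.1223 - 1.4176)
z^{k+1} = -0.7257
Step 3: u-update.
u^{k+1} = -1.4176 + 0.1223 + 0.7257 = -0.5695
Step 4: Primal residual = |0.1223 + 0.7257| = 0.8481


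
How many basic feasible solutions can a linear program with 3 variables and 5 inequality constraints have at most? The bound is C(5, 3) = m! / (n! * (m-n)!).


Each vertex corresponds to some choice of n active constraints out of m, so the number of vertices is at most C(m, n) = m! / (n!(m-n)!).
m = 5, n = 3
Numerator: 5 * 4 * 3
Denominator: 3! = 6
C(5, 3) = 10


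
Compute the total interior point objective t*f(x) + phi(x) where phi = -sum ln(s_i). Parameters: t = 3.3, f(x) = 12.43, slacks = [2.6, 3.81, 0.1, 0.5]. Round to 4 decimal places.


Step 1: Compute log-barrier.
ln values: [0.9555, 1.3376, -2.3026, -0.6931]
phi = -(0.9555 + 1.3376 - 2.3026 - 0.6931) = 0.7026
Step 2: Compute augmented objective.
t*f(x) = 3.3*12.43 = 41.019
Total = 41.019 + 0.7026 = 41.7216


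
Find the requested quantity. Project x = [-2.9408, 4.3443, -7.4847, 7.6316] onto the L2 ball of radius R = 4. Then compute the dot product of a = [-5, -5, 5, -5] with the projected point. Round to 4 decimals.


Step 1: Compute ||x|| (intermediates to 6 decimals).
||x|| = sqrt((-2.9408)^2 + 4.3443^2 + (-7.4847)^2 + 7.6316^2) = 11.907279
Step 2: Project.
Since ||x|| > R, scale = R/||x|| = 4/11.907279 = 0.335929, proj(x) = scale * x
proj(x) = [-0.9879, 1.459376, -2.514328, 2.563676]
Step 3: Dot product.
a^T * proj(x) = -5*(-0.9879) - 5*1.459376 + 5*(-2.514328) - 5*2.563676 = -27.7474


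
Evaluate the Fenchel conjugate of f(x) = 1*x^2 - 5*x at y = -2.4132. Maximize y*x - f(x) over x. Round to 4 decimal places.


f*(y) = sup_x {y*x - a*x^2 - b*x} = sup_x {(y-b)*x - a*x^2}
FOC: (y - b) - 2a*x = 0 => x* = (y - b)/(2a)
x* = (-2.4132 + 5)/(2*1) = 1.2934
f*(-2.4132) = (y-b)^2/(4a) = (-2.4132 + 5)^2/(4*1)
= 6.6915/4 = 1.6729


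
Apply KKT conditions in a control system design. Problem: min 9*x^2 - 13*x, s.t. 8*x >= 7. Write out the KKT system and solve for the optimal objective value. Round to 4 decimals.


Step 1: Try lambda = 0 (constraint inactive).
x_unc = 13/(2*9) = 0.7222
Check: 8*0.7222 = 5.7776 < 7 -- violated!
Step 2: Constraint must be active: 8*x = 7
x* = 7/8 = 0.875
lambda = (2*9*0.875 - 13)/8 = 0.3438
Step 3: Compute optimal value.
f(x*) = 9*0.875^2 - 13*0.875 = -4.4844


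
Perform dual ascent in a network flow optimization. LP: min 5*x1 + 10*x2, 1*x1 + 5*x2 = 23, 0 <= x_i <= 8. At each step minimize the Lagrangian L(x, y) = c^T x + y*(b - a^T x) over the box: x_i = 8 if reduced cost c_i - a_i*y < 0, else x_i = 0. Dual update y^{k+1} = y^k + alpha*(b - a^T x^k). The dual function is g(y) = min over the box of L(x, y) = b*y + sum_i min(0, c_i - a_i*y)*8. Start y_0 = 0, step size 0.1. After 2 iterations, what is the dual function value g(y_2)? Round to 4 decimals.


Dual ascent for LP: min 5*x1 + 10*x2, 1*x1 + 5*x2 = 23, 0 <= x_i <= 8
Step 1: y^k = 0.0, reduced costs: (5.0, 10.0)
  x^k = (0.0, 0.0), subgradient = b - a^T x = 23.0
  y^{k+1} = 0.0 + 0.1*23.0 = 2.3
Step 2: y^k = 2.3, reduced costs: (2.7, -1.5)
  x^k = (0.0, 8.0), subgradient = b - a^T x = -17.0
  y^{k+1} = 2.3 + 0.1*-17.0 = 0.6
Dual objective at y_2 = 0.6: reduced costs (4.4, 7.0), box minimizer x = (0.0, 0.0)
g(y_2) = b*y + (c1 - a1*y)*x1 + (c2 - a2*y)*x2 = 23*0.6 + 4.4*0.0 + 7.0*0.0 = 13.8 + 0.0 + 0.0 = 13.8


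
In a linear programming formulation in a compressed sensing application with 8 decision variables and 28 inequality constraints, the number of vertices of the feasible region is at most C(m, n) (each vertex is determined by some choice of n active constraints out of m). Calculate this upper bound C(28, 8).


Each vertex corresponds to some choice of n active constraints out of m, so the number of vertices is at most C(m, n) = m! / (n!(m-n)!).
m = 28, n = 8
Numerator: 28 * 27 * 26 * 25 * 24 * 23 * 22 * 21
Denominator: 8! = 40320
C(28, 8) = 3108105


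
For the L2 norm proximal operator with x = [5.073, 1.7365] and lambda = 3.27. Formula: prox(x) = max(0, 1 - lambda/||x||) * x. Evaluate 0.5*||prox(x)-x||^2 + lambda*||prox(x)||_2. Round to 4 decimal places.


Step 1: Compute ||x||.
||x|| = 5.362
Step 2: Compute scaling factor.
scale = max(0, 1 - 3.27/5.362) = 0.3901
Step 3: prox(x) = [1.9792, 0.6775]
||prox(x)|| = 2.092
Step 4: Proximal objective.
0.5*||prox-x||^2 = 5.3465
lambda*||prox|| = 6.8408
Total = 12.1872


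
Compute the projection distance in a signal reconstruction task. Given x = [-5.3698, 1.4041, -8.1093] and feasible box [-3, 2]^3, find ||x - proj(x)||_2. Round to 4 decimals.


Project each component onto [-3, 2].
clip(-5.3698) = -3.0, clip(1.4041) = 1.4041, clip(-8.1093) = -3.0
Projection = [-3.0, 1.4041, -3.0]
Squared diffs: [5.616, 0.0, 26.1049]
Distance = sqrt(31.7209) = 5.6321


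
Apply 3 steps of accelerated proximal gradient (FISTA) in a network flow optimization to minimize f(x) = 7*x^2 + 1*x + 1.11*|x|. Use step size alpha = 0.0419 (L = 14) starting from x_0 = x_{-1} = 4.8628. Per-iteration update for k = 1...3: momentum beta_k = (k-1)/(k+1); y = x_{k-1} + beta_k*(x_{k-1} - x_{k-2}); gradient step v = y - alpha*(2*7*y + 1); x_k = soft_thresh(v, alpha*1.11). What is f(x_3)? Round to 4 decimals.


FISTA on f(x) = 7*x^2 + 1*x + 1.11*|x|
L = 14, alpha = 0.0419
Iteration 1: beta = 0.0, y = 4.8628 + 0.0*(4.8628 - 4.8628) = 4.8628
  grad(y) = 69.0792, v = y - alpha*grad = 1.9684
  prox(v) = soft_thresh(1.9684, 0.0465) = 1.9219
Iteration 2: beta = 0.3333, y = 1.9219 + 0.3333*(1.9219 - 4.8628) = 0.9416
  grad(y) = 14.1819, v = y - alpha*grad = 0.3473
  prox(v) = soft_thresh(0.3473, 0.0465) = 0.3008
Iteration 3: beta = 0.5, y = 0.3008 + 0.5*(0.3008 - 1.9219) = -0.5097
  grad(y) = -6.1356, v = y - alpha*grad = -0.2526
  prox(v) = soft_thresh(-0.2526, 0.0465) = -0.2061
f(x_3) = 7*(-0.2061)^2 + 1*(-0.2061) + 1.11*|-0.2061| = 0.32


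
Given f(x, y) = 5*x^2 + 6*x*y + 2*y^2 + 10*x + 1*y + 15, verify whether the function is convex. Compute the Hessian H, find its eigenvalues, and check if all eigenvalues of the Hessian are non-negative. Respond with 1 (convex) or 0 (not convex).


The Hessian of f(x,y) = 5*x^2 + 6*x*y + 2*y^2 + 10*x + 1*y + 15 is:
H = [[10, 6], [6, 4]]
Trace = 10 + 4 = 14
Determinant = 10*4 - (6)^2 = 4
Discriminant = (14)^2 - 4*4 = 180.0
Eigenvalues: lambda_1 = 0.2918, lambda_2 = 13.7082
The function is convex.

1


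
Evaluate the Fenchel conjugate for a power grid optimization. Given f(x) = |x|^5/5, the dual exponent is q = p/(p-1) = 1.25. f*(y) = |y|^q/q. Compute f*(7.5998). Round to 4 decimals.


The conjugate exponent q satisfies 1/p + 1/q = 1.
p = 5, so q = 5/(5 - 1) = 1.25
|y|^q = 7.5998^1.25 = 12.6184
f*(7.5998) = 12.6184 / 1.25 = 10.0947


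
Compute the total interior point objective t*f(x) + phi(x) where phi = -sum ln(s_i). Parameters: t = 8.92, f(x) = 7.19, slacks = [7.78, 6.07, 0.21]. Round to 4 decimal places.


Step 1: Compute log-barrier.
ln values: [2.0516, 1.8034, -1.5606]
phi = -(2.0516 + 1.8034 - 1.5606) = -2.2943
Step 2: Compute augmented objective.
t*f(x) = 8.92*7.19 = 64.1348
Total = 64.1348 - 2.2943 = 61.8405


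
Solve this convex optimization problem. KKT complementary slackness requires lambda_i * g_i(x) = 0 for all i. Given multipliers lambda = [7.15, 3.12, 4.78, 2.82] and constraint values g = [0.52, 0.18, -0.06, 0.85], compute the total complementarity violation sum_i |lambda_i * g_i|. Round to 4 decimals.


KKT complementary slackness check:
lambda_1 * g_1 = 7.15 * 0.52 = 3.718
lambda_2 * g_2 = 3.12 * 0.18 = 0.5616
lambda_3 * g_3 = 4.78 * -0.06 = -0.2868
lambda_4 * g_4 = 2.82 * 0.85 = 2.397
Total violation = 3.718 + 0.5616 + 0.2868 + 2.397 = 6.9634


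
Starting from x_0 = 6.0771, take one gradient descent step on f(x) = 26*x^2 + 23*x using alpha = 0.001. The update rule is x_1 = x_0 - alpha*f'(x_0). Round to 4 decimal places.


We compute the gradient at x_0 and apply the update.
f'(x) = 52*x + 23
f'(6.0771) = 52*6.0771 + 23 = 339.0092
x_1 = 6.0771 - 0.001*339.0092 = 5.7381


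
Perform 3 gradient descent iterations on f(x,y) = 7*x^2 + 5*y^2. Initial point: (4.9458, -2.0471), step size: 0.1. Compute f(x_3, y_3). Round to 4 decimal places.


Gradient descent on f(x,y) = 7*x^2 + 5*y^2.
Starting point: (4.9458, -2.0471), alpha = 0.1
Step 1: grad_x = 2*7*4.9458 = 69.2412, grad_y = 2*5*-2.0471 = -20.471
  x_1 = 4.9458 - 0.1*69.2412 = -1.9783
  y_1 = -2.0471 - 0.1*-20.471 = 0.0
Step 2: grad_x = 2*7*-1.9783 = -27.6965, grad_y = 2*5*0.0 = 0.0
  x_2 = -1.9783 - 0.1*-27.6965 = 0.7913
  y_2 = 0.0 - 0.1*0.0 = 0.0
Step 3: grad_x = 2*7*0.7913 = 11.0786, grad_y = 2*5*0.0 = 0.0
  x_3 = 0.7913 - 0.1*11.0786 = -0.3165
  y_3 = 0.0 - 0.1*0.0 = 0.0
f(-0.3165, 0.0) = 7*(-0.3165)^2 + 5*0.0^2 = 0.7013


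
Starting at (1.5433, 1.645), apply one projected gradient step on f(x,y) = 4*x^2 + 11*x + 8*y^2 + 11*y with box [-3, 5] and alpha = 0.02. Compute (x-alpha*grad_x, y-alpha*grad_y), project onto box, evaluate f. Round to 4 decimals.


Step 1: Compute gradient at (1.5433, 1.645).
grad_x = 2*4*1.5433 + 11 = 23.3464
grad_y = 2*8*1.645 + 11 = 37.32
Step 2: Gradient step.
x_raw = 1.5433 - 0.02*23.3464 = 1.0764
y_raw = 1.645 - 0.02*37.32 = 0.8986
Step 3: Project onto [-3, 5].
x_proj = clip(1.0764) = 1.0764
y_proj = clip(0.8986) = 0.8986
Step 4: Evaluate f.
f(1.0764, 0.8986) = 32.8189


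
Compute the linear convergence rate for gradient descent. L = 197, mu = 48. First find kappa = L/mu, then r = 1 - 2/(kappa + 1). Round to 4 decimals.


Step 1: Compute the condition number.
kappa = L/mu = 197/48 = 4.1042
Step 2: Compute the convergence rate.
r = 1 - 2/(kappa + 1) = 1 - 2*mu/(L + mu) = (L - mu)/(L + mu) = 149/245 = 0.6082


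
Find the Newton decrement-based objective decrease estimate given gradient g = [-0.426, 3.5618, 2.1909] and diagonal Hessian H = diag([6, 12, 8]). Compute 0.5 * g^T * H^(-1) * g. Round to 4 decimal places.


Step 1: H is diagonal, so H^(-1) * g = [-0.071, 0.2968, 0.2739].
Step 2: g^T H^(-1) g = sum_i g_i^2 / H_ii
  = (-0.426)^2/6 + (3.5618)^2/12 + (2.1909)^2/8
  = 0.0302 + 1.0572 + 0.6 = 1.6875
Step 3: Objective decrease = 0.5 * g^T H^(-1) g = 0.8437


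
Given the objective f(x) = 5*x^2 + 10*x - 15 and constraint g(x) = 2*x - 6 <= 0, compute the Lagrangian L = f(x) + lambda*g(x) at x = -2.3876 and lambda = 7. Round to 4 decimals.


Step 1: Evaluate f(x).
f(-2.3876) = 5*(-2.3876)^2 + 10*(-2.3876) - 15 = -10.3728
Step 2: Evaluate g(x).
g(-2.3876) = 2*-2.3876 - 6 = -10.7752
Step 3: Compute Lagrangian.
L = -10.3728 + 7*-10.7752 = -85.7992


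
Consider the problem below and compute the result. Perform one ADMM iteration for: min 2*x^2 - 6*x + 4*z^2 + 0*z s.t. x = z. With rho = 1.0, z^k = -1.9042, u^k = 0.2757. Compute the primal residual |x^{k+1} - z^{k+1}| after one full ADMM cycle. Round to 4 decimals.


ADMM iteration with rho = 1.0, z^k = -1.9042, u^k = 0.2757
Step 1: x-update.
Minimize 2*x^2 - 6*x + (1.0/2)*(x + 1.9042 + 0.2757)^2
FOC: (2*2 + 1.0)*x = 6 + 1.0*(-1.9042 - 0.2757)
x^{k+1} = 0.764
Step 2: z-update.
Minimize 4*z^2 + 0*z + (1.0/2)*(0.764 - z + 0.2757)^2
FOC: (2*4 + 1.0)*z = 0 + 1.0*(0.764 + 0.2757)
z^{k+1} = 0.1155
Step 3: u-update.
u^{k+1} = 0.2757 + 0.764 - 0.1155 = 0.9242
Step 4: Primal residual = |0.764 - 0.1155| = 0.6485


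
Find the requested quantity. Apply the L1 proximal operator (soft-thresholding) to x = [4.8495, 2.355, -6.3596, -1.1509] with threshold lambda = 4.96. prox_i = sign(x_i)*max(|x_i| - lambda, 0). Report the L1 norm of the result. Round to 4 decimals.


Soft-thresholding with lambda = 4.96:
prox(4.8495) = sign(4.8495)*max(|4.8495| - 4.96, 0) = 0.0
prox(2.355) = sign(2.355)*max(|2.355| - 4.96, 0) = 0.0
prox(-6.3596) = sign(-6.3596)*max(|-6.3596| - 4.96, 0) = -1.3996
prox(-1.1509) = sign(-1.1509)*max(|-1.1509| - 4.96, 0) = 0.0
prox(x) = [0.0, 0.0, -1.3996, 0.0]
||prox(x)||_1 = 0.0 + 0.0 + 1.3996 + 0.0 = 1.3996


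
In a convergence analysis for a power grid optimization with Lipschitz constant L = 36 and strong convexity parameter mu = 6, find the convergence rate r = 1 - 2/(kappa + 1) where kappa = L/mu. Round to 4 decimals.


Step 1: Compute the condition number.
kappa = L/mu = 36/6 = 6.0
Step 2: Compute the convergence rate.
r = 1 - 2/(kappa + 1) = 1 - 2*mu/(L + mu) = (L - mu)/(L + mu) = 30/42 = 0.7143


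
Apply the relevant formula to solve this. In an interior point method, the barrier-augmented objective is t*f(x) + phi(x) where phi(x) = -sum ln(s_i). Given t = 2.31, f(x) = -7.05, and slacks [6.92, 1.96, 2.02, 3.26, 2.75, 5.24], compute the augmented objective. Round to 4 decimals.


Step 1: Compute log-barrier.
ln values: [1.9344, 0.6729, 0.7031, 1.1817, 1.0116, 1.6563]
phi = -(1.9344 + 0.6729 + 0.7031 + 1.1817 + 1.0116 + 1.6563) = -7.1601
Step 2: Compute augmented objective.
t*f(x) = 2.31*-7.05 = -16.2855
Total = -16.2855 - 7.1601 = -23.4456
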